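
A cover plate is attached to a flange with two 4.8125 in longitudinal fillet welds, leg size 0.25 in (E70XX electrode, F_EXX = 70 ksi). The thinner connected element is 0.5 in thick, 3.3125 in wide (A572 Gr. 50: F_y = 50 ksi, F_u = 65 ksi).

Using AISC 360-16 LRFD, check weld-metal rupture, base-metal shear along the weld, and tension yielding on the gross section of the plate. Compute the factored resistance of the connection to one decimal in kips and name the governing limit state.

Weld metal: throat = 0.707×0.25 = 0.17675 in, L = 2×4.8125 = 9.625 in. φR_n = 0.75 × 0.6 × 70 × 0.17675 × 9.625 = 53.6 kips.
Base metal shear (0.5 in plate): yield φR_n = 1.0×0.6×50×0.5×9.625 = 144.4 kips; rupture φR_n = 0.75×0.6×65×0.5×9.625 = 140.8 kips; take 140.8 kips (rupture).
Tension yield (gross): A_g = 3.3125×0.5 = 1.6563 in². φR_n = 0.90 × 50 × 1.6563 = 74.5 kips.
Governing: min(53.6, 140.8, 74.5) = 53.6 kips → weld metal.

53.6 kips (weld metal governs)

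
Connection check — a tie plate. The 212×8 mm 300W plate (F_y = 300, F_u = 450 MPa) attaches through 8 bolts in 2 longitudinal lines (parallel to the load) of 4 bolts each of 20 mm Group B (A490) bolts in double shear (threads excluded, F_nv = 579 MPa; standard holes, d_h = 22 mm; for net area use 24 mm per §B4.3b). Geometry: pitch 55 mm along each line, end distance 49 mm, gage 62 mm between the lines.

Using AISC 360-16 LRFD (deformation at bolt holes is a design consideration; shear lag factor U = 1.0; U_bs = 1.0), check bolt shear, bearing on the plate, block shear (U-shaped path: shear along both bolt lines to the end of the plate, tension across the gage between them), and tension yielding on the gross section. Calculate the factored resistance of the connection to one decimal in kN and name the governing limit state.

457.9 kN (gross-section yield governs)

Bolt shear: A_b = π(20)²/4 = 314.16 mm². φR_n = 0.75 × 579 × 314.16 × 8 × 2 = 2182.8 kN.
Bearing (8 mm plate, F_u = 450 MPa): end bolts L_c = 49 − 22/2 = 38, R_n = min(1.2×38×8×450, 2.4×20×8×450) = 164.16 kN/bolt; interior L_c = 55 − 22 = 33, R_n = 142.56 kN/bolt. φR_n = 0.75 × (2×164.16 + 6×142.56) = 887.8 kN.
Block shear: shear path 2×[49+3×55] = 2×214 mm, A_gv = 3424, A_nv = 2×(214 − 3.5×24)×8 = 2080 mm²; tension across gage: (62 − 1×24)×8 = 304 mm². R_n = min(0.6×450×2080, 0.6×300×3424) + 1.0×450×304 = min(561.6, 616.32) + 136.8 = 698.4 kN. φR_n = 0.75 × 698.4 = 523.8 kN.
Tension yield (gross): A_g = 212×8 = 1696 mm². φR_n = 0.90 × 300 × 1696 = 457.9 kN.
Governing: min(2182.8, 887.8, 523.8, 457.9) = 457.9 kN → gross-section yield.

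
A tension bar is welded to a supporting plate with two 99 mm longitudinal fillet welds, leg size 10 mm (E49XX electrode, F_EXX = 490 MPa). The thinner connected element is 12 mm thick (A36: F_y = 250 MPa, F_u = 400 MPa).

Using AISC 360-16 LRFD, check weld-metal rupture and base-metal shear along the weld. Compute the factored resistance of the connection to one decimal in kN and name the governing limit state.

Weld metal: throat = 0.707×10 = 7.07 mm, L = 2×99 = 198 mm. φR_n = 0.75 × 0.6 × 490 × 7.07 × 198 = 308.7 kN.
Base metal shear (12 mm plate): yield φR_n = 1.0×0.6×250×12×198 = 356.4 kN; rupture φR_n = 0.75×0.6×400×12×198 = 427.7 kN; take 356.4 kN (yield).
Governing: min(308.7, 356.4) = 308.7 kN → weld metal.

308.7 kN (weld metal governs)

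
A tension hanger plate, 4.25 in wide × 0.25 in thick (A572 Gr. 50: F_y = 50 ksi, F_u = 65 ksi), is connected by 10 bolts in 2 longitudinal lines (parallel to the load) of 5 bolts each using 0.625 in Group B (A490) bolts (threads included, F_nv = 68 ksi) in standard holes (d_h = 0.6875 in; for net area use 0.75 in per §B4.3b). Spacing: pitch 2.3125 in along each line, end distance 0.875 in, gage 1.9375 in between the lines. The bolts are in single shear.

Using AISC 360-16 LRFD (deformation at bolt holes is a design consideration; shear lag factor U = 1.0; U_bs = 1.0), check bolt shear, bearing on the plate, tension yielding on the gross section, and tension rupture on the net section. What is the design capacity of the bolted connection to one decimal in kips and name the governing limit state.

Bolt shear: A_b = π(0.625)²/4 = 0.3068 in². φR_n = 0.75 × 68 × 0.3068 × 10 × 1 = 156.5 kips.
Bearing (0.25 in plate, F_u = 65 ksi): end bolts L_c = 0.875 − 0.6875/2 = 0.53125, R_n = min(1.2×0.53125×0.25×65, 2.4×0.625×0.25×65) = 10.359 kips/bolt; interior L_c = 2.3125 − 0.6875 = 1.625, R_n = 24.375 kips/bolt. φR_n = 0.75 × (2×10.359 + 8×24.375) = 161.8 kips.
Tension yield (gross): A_g = 4.25×0.25 = 1.0625 in². φR_n = 0.90 × 50 × 1.0625 = 47.8 kips.
Tension rupture (net): A_n = (4.25 − 2×0.75)×0.25 = 0.6875 in² (U = 1.0, A_e = A_n). φR_n = 0.75 × 65 × 0.6875 = 33.5 kips.
Governing: min(156.5, 161.8, 47.8, 33.5) = 33.5 kips → net-section rupture.

33.5 kips (net-section rupture governs)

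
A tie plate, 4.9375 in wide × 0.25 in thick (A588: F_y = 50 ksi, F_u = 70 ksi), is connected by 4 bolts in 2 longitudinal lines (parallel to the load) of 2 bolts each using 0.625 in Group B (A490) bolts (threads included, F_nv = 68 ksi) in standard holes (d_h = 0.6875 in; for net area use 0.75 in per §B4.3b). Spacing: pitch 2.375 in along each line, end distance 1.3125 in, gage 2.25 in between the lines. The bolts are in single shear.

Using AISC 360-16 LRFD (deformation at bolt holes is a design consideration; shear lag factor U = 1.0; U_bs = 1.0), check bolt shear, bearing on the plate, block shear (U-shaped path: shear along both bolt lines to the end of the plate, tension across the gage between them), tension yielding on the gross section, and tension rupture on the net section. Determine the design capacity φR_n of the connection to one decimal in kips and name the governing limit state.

45.1 kips (net-section rupture governs)

Bolt shear: A_b = π(0.625)²/4 = 0.3068 in². φR_n = 0.75 × 68 × 0.3068 × 4 × 1 = 62.6 kips.
Bearing (0.25 in plate, F_u = 70 ksi): end bolts L_c = 1.3125 − 0.6875/2 = 0.96875, R_n = min(1.2×0.96875×0.25×70, 2.4×0.625×0.25×70) = 20.344 kips/bolt; interior L_c = 2.375 − 0.6875 = 1.6875, R_n = 26.25 kips/bolt. φR_n = 0.75 × (2×20.344 + 2×26.25) = 69.9 kips.
Block shear: shear path 2×[1.3125+1×2.375] = 2×3.6875 in, A_gv = 1.8438, A_nv = 2×(3.6875 − 1.5×0.75)×0.25 = 1.2813 in²; tension across gage: (2.25 − 1×0.75)×0.25 = 0.375 in². R_n = min(0.6×70×1.2813, 0.6×50×1.8438) + 1.0×70×0.375 = min(53.815, 55.314) + 26.25 = 80.065 kips. φR_n = 0.75 × 80.065 = 60.0 kips.
Tension yield (gross): A_g = 4.9375×0.25 = 1.2344 in². φR_n = 0.90 × 50 × 1.2344 = 55.5 kips.
Tension rupture (net): A_n = (4.9375 − 2×0.75)×0.25 = 0.85938 in² (U = 1.0, A_e = A_n). φR_n = 0.75 × 70 × 0.85938 = 45.1 kips.
Governing: min(62.6, 69.9, 60.0, 55.5, 45.1) = 45.1 kips → net-section rupture.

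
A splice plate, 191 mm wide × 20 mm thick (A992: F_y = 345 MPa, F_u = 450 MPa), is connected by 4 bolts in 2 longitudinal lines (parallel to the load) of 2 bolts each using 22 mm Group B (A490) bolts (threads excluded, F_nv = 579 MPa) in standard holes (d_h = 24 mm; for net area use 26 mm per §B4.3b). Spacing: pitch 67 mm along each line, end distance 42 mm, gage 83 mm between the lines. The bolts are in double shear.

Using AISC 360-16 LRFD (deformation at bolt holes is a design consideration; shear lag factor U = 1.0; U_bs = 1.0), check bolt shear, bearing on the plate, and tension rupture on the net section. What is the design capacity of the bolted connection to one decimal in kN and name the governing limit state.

Bolt shear: A_b = π(22)²/4 = 380.13 mm². φR_n = 0.75 × 579 × 380.13 × 4 × 2 = 1320.6 kN.
Bearing (20 mm plate, F_u = 450 MPa): end bolts L_c = 42 − 24/2 = 30, R_n = min(1.2×30×20×450, 2.4×22×20×450) = 324 kN/bolt; interior L_c = 67 − 24 = 43, R_n = 464.4 kN/bolt. φR_n = 0.75 × (2×324 + 2×464.4) = 1182.6 kN.
Tension rupture (net): A_n = (191 − 2×26)×20 = 2780 mm² (U = 1.0, A_e = A_n). φR_n = 0.75 × 450 × 2780 = 938.3 kN.
Governing: min(1320.6, 1182.6, 938.3) = 938.3 kN → net-section rupture.

938.3 kN (net-section rupture governs)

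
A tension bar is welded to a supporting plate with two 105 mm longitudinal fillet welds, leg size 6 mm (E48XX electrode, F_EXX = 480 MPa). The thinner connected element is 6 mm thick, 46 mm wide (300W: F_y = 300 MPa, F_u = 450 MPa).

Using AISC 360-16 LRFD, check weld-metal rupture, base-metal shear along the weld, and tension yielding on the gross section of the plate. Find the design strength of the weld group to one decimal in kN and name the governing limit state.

Weld metal: throat = 0.707×6 = 4.242 mm, L = 2×105 = 210 mm. φR_n = 0.75 × 0.6 × 480 × 4.242 × 210 = 192.4 kN.
Base metal shear (6 mm plate): yield φR_n = 1.0×0.6×300×6×210 = 226.8 kN; rupture φR_n = 0.75×0.6×450×6×210 = 255.2 kN; take 226.8 kN (yield).
Tension yield (gross): A_g = 46×6 = 276 mm². φR_n = 0.90 × 300 × 276 = 74.5 kN.
Governing: min(192.4, 226.8, 74.5) = 74.5 kN → gross-section yield.

74.5 kN (gross-section yield governs)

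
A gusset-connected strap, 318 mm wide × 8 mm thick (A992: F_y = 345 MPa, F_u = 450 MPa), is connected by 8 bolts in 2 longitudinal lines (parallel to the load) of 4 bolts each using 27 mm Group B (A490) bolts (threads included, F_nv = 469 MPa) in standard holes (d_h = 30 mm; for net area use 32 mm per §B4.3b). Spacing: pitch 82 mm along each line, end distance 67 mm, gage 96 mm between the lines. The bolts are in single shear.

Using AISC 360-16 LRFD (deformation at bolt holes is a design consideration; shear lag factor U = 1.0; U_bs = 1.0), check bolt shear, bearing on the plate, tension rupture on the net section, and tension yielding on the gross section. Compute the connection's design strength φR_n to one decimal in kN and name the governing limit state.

Bolt shear: A_b = π(27)²/4 = 572.56 mm². φR_n = 0.75 × 469 × 572.56 × 8 × 1 = 1611.2 kN.
Bearing (8 mm plate, F_u = 450 MPa): end bolts L_c = 67 − 30/2 = 52, R_n = min(1.2×52×8×450, 2.4×27×8×450) = 224.64 kN/bolt; interior L_c = 82 − 30 = 52, R_n = 224.64 kN/bolt. φR_n = 0.75 × (2×224.64 + 6×224.64) = 1347.8 kN.
Tension rupture (net): A_n = (318 − 2×32)×8 = 2032 mm² (U = 1.0, A_e = A_n). φR_n = 0.75 × 450 × 2032 = 685.8 kN.
Tension yield (gross): A_g = 318×8 = 2544 mm². φR_n = 0.90 × 345 × 2544 = 789.9 kN.
Governing: min(1611.2, 1347.8, 685.8, 789.9) = 685.8 kN → net-section rupture.

685.8 kN (net-section rupture governs)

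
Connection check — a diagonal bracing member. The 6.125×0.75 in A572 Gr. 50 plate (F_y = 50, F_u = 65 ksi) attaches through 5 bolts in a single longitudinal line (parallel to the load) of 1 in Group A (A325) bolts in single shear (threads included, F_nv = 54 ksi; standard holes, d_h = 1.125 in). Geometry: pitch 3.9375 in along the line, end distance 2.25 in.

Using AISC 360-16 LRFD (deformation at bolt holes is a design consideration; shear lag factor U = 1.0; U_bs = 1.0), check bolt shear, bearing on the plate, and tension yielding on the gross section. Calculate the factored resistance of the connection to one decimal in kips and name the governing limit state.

Bolt shear: A_b = π(1)²/4 = 0.7854 in². φR_n = 0.75 × 54 × 0.7854 × 5 × 1 = 159.0 kips.
Bearing (0.75 in plate, F_u = 65 ksi): end bolts L_c = 2.25 − 1.125/2 = 1.6875, R_n = min(1.2×1.6875×0.75×65, 2.4×1×0.75×65) = 98.719 kips/bolt; interior L_c = 3.9375 − 1.125 = 2.8125, R_n = 117 kips/bolt. φR_n = 0.75 × (1×98.719 + 4×117) = 425.0 kips.
Tension yield (gross): A_g = 6.125×0.75 = 4.5938 in². φR_n = 0.90 × 50 × 4.5938 = 206.7 kips.
Governing: min(159.0, 425.0, 206.7) = 159.0 kips → bolt shear.

159.0 kips (bolt shear governs)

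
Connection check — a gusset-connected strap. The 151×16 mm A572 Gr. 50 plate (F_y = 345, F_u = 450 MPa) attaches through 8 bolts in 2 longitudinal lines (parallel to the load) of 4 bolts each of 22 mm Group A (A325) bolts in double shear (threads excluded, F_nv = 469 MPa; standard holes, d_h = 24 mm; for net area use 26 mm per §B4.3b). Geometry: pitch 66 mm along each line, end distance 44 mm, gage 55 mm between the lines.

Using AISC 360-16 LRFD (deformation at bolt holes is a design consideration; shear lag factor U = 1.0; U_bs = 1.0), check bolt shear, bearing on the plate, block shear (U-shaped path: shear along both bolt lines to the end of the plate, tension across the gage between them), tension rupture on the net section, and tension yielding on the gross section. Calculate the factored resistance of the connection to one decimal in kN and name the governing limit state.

Bolt shear: A_b = π(22)²/4 = 380.13 mm². φR_n = 0.75 × 469 × 380.13 × 8 × 2 = 2139.4 kN.
Bearing (16 mm plate, F_u = 450 MPa): end bolts L_c = 44 − 24/2 = 32, R_n = min(1.2×32×16×450, 2.4×22×16×450) = 276.48 kN/bolt; interior L_c = 66 − 24 = 42, R_n = 362.88 kN/bolt. φR_n = 0.75 × (2×276.48 + 6×362.88) = 2047.7 kN.
Block shear: shear path 2×[44+3×66] = 2×242 mm, A_gv = 7744, A_nv = 2×(242 − 3.5×26)×16 = 4832 mm²; tension across gage: (55 − 1×26)×16 = 464 mm². R_n = min(0.6×450×4832, 0.6×345×7744) + 1.0×450×464 = min(1304.6, 1603) + 208.8 = 1513.4 kN. φR_n = 0.75 × 1513.4 = 1135.1 kN.
Tension rupture (net): A_n = (151 − 2×26)×16 = 1584 mm² (U = 1.0, A_e = A_n). φR_n = 0.75 × 450 × 1584 = 534.6 kN.
Tension yield (gross): A_g = 151×16 = 2416 mm². φR_n = 0.90 × 345 × 2416 = 750.2 kN.
Governing: min(2139.4, 2047.7, 1135.1, 534.6, 750.2) = 534.6 kN → net-section rupture.

534.6 kN (net-section rupture governs)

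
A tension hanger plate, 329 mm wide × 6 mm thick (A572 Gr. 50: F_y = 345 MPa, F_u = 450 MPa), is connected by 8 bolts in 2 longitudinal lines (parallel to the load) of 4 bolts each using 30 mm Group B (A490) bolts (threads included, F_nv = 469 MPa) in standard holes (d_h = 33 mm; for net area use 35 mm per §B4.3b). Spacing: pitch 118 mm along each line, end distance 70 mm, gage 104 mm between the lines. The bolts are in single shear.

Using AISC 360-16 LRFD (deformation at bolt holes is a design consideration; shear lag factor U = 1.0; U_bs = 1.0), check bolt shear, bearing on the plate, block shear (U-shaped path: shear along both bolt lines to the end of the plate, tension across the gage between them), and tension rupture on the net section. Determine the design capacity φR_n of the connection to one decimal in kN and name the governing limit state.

524.5 kN (net-section rupture governs)

Bolt shear: A_b = π(30)²/4 = 706.86 mm². φR_n = 0.75 × 469 × 706.86 × 8 × 1 = 1989.1 kN.
Bearing (6 mm plate, F_u = 450 MPa): end bolts L_c = 70 − 33/2 = 53.5, R_n = min(1.2×53.5×6×450, 2.4×30×6×450) = 173.34 kN/bolt; interior L_c = 118 − 33 = 85, R_n = 194.4 kN/bolt. φR_n = 0.75 × (2×173.34 + 6×194.4) = 1134.8 kN.
Block shear: shear path 2×[70+3×118] = 2×424 mm, A_gv = 5088, A_nv = 2×(424 − 3.5×35)×6 = 3618 mm²; tension across gage: (104 − 1×35)×6 = 414 mm². R_n = min(0.6×450×3618, 0.6×345×5088) + 1.0×450×414 = min(976.86, 1053.2) + 186.3 = 1163.2 kN. φR_n = 0.75 × 1163.2 = 872.4 kN.
Tension rupture (net): A_n = (329 − 2×35)×6 = 1554 mm² (U = 1.0, A_e = A_n). φR_n = 0.75 × 450 × 1554 = 524.5 kN.
Governing: min(1989.1, 1134.8, 872.4, 524.5) = 524.5 kN → net-section rupture.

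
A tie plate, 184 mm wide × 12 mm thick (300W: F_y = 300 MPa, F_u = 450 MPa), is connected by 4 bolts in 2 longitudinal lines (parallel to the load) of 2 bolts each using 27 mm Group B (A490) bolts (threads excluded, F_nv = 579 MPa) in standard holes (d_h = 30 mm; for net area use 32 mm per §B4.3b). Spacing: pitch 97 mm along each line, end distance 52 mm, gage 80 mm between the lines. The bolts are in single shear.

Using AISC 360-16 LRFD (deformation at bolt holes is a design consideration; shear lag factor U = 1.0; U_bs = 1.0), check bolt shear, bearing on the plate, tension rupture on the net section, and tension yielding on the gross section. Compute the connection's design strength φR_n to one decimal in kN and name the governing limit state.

Bolt shear: A_b = π(27)²/4 = 572.56 mm². φR_n = 0.75 × 579 × 572.56 × 4 × 1 = 994.5 kN.
Bearing (12 mm plate, F_u = 450 MPa): end bolts L_c = 52 − 30/2 = 37, R_n = min(1.2×37×12×450, 2.4×27×12×450) = 239.76 kN/bolt; interior L_c = 97 − 30 = 67, R_n = 349.92 kN/bolt. φR_n = 0.75 × (2×239.76 + 2×349.92) = 884.5 kN.
Tension rupture (net): A_n = (184 − 2×32)×12 = 1440 mm² (U = 1.0, A_e = A_n). φR_n = 0.75 × 450 × 1440 = 486.0 kN.
Tension yield (gross): A_g = 184×12 = 2208 mm². φR_n = 0.90 × 300 × 2208 = 596.2 kN.
Governing: min(994.5, 884.5, 486.0, 596.2) = 486.0 kN → net-section rupture.

486.0 kN (net-section rupture governs)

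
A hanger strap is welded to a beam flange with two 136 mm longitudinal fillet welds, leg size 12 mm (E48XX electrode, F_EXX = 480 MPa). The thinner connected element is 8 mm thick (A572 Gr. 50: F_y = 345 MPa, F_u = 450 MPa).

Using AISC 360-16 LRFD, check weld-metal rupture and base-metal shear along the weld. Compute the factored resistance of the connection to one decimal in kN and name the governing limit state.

440.6 kN (base-metal shear governs)

Weld metal: throat = 0.707×12 = 8.484 mm, L = 2×136 = 272 mm. φR_n = 0.75 × 0.6 × 480 × 8.484 × 272 = 498.5 kN.
Base metal shear (8 mm plate): yield φR_n = 1.0×0.6×345×8×272 = 450.4 kN; rupture φR_n = 0.75×0.6×450×8×272 = 440.6 kN; take 440.6 kN (rupture).
Governing: min(498.5, 440.6) = 440.6 kN → base-metal shear.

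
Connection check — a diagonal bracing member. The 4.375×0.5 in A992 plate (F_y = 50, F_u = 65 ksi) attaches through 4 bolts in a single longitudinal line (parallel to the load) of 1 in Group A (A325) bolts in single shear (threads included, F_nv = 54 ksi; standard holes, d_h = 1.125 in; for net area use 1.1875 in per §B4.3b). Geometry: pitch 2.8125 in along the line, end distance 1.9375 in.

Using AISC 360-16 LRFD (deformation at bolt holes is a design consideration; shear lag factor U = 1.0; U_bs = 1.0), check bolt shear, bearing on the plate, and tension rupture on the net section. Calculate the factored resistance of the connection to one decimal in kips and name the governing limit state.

77.7 kips (net-section rupture governs)

Bolt shear: A_b = π(1)²/4 = 0.7854 in². φR_n = 0.75 × 54 × 0.7854 × 4 × 1 = 127.2 kips.
Bearing (0.5 in plate, F_u = 65 ksi): end bolts L_c = 1.9375 − 1.125/2 = 1.375, R_n = min(1.2×1.375×0.5×65, 2.4×1×0.5×65) = 53.625 kips/bolt; interior L_c = 2.8125 − 1.125 = 1.6875, R_n = 65.813 kips/bolt. φR_n = 0.75 × (1×53.625 + 3×65.813) = 188.3 kips.
Tension rupture (net): A_n = (4.375 − 1×1.1875)×0.5 = 1.5938 in² (U = 1.0, A_e = A_n). φR_n = 0.75 × 65 × 1.5938 = 77.7 kips.
Governing: min(127.2, 188.3, 77.7) = 77.7 kips → net-section rupture.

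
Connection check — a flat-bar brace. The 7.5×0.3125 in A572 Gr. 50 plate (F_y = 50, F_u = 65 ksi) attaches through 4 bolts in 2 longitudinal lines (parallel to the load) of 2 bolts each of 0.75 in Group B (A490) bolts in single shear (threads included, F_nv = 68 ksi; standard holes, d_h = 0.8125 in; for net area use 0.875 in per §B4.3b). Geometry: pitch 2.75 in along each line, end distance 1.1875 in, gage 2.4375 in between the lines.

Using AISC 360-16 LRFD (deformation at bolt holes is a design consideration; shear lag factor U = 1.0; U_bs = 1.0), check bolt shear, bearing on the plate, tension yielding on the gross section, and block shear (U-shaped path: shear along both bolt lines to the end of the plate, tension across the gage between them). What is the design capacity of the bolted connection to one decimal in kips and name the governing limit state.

Bolt shear: A_b = π(0.75)²/4 = 0.44179 in². φR_n = 0.75 × 68 × 0.44179 × 4 × 1 = 90.1 kips.
Bearing (0.3125 in plate, F_u = 65 ksi): end bolts L_c = 1.1875 − 0.8125/2 = 0.78125, R_n = min(1.2×0.78125×0.3125×65, 2.4×0.75×0.3125×65) = 19.043 kips/bolt; interior L_c = 2.75 − 0.8125 = 1.9375, R_n = 36.563 kips/bolt. φR_n = 0.75 × (2×19.043 + 2×36.563) = 83.4 kips.
Tension yield (gross): A_g = 7.5×0.3125 = 2.3438 in². φR_n = 0.90 × 50 × 2.3438 = 105.5 kips.
Block shear: shear path 2×[1.1875+1×2.75] = 2×3.9375 in, A_gv = 2.4609, A_nv = 2×(3.9375 − 1.5×0.875)×0.3125 = 1.6406 in²; tension across gage: (2.4375 − 1×0.875)×0.3125 = 0.48828 in². R_n = min(0.6×65×1.6406, 0.6×50×2.4609) + 1.0×65×0.48828 = min(63.983, 73.827) + 31.738 = 95.721 kips. φR_n = 0.75 × 95.721 = 71.8 kips.
Governing: min(90.1, 83.4, 105.5, 71.8) = 71.8 kips → block shear.

71.8 kips (block shear governs)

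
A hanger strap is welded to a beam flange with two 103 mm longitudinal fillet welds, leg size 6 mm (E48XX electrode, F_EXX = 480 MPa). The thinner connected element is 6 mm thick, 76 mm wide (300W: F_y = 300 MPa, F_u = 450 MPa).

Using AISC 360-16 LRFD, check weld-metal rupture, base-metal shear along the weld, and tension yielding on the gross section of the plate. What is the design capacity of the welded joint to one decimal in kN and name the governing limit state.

123.1 kN (gross-section yield governs)

Weld metal: throat = 0.707×6 = 4.242 mm, L = 2×103 = 206 mm. φR_n = 0.75 × 0.6 × 480 × 4.242 × 206 = 188.8 kN.
Base metal shear (6 mm plate): yield φR_n = 1.0×0.6×300×6×206 = 222.5 kN; rupture φR_n = 0.75×0.6×450×6×206 = 250.3 kN; take 222.5 kN (yield).
Tension yield (gross): A_g = 76×6 = 456 mm². φR_n = 0.90 × 300 × 456 = 123.1 kN.
Governing: min(188.8, 222.5, 123.1) = 123.1 kN → gross-section yield.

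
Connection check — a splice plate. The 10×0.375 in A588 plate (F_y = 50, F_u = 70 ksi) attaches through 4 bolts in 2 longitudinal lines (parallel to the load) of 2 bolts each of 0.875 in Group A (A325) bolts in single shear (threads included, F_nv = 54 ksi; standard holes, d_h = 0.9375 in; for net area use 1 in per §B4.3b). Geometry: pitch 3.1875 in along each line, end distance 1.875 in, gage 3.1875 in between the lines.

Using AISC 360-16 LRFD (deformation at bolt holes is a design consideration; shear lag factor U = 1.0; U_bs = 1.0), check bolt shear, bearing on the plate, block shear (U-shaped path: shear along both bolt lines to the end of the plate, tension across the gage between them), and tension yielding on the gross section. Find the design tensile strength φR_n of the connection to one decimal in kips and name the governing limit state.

Bolt shear: A_b = π(0.875)²/4 = 0.60132 in². φR_n = 0.75 × 54 × 0.60132 × 4 × 1 = 97.4 kips.
Bearing (0.375 in plate, F_u = 70 ksi): end bolts L_c = 1.875 − 0.9375/2 = 1.40625, R_n = min(1.2×1.40625×0.375×70, 2.4×0.875×0.375×70) = 44.297 kips/bolt; interior L_c = 3.1875 − 0.9375 = 2.25, R_n = 55.125 kips/bolt. φR_n = 0.75 × (2×44.297 + 2×55.125) = 149.1 kips.
Block shear: shear path 2×[1.875+1×3.1875] = 2×5.0625 in, A_gv = 3.7969, A_nv = 2×(5.0625 − 1.5×1)×0.375 = 2.6719 in²; tension across gage: (3.1875 − 1×1)×0.375 = 0.82031 in². R_n = min(0.6×70×2.6719, 0.6×50×3.7969) + 1.0×70×0.82031 = min(112.22, 113.91) + 57.422 = 169.64 kips. φR_n = 0.75 × 169.64 = 127.2 kips.
Tension yield (gross): A_g = 10×0.375 = 3.75 in². φR_n = 0.90 × 50 × 3.75 = 168.8 kips.
Governing: min(97.4, 149.1, 127.2, 168.8) = 97.4 kips → bolt shear.

97.4 kips (bolt shear governs)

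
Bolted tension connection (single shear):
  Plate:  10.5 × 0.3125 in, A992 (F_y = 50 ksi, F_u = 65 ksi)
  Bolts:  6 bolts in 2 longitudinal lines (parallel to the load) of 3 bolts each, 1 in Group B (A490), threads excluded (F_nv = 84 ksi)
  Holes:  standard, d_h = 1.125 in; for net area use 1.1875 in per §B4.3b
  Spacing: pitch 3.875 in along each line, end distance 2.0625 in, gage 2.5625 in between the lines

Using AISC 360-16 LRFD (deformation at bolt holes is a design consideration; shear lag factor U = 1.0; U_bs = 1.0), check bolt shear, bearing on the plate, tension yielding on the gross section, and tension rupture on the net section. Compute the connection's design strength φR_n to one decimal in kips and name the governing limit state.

Bolt shear: A_b = π(1)²/4 = 0.7854 in². φR_n = 0.75 × 84 × 0.7854 × 6 × 1 = 296.9 kips.
Bearing (0.3125 in plate, F_u = 65 ksi): end bolts L_c = 2.0625 − 1.125/2 = 1.5, R_n = min(1.2×1.5×0.3125×65, 2.4×1×0.3125×65) = 36.563 kips/bolt; interior L_c = 3.875 − 1.125 = 2.75, R_n = 48.75 kips/bolt. φR_n = 0.75 × (2×36.563 + 4×48.75) = 201.1 kips.
Tension yield (gross): A_g = 10.5×0.3125 = 3.2813 in². φR_n = 0.90 × 50 × 3.2813 = 147.7 kips.
Tension rupture (net): A_n = (10.5 − 2×1.1875)×0.3125 = 2.5391 in² (U = 1.0, A_e = A_n). φR_n = 0.75 × 65 × 2.5391 = 123.8 kips.
Governing: min(296.9, 201.1, 147.7, 123.8) = 123.8 kips → net-section rupture.

123.8 kips (net-section rupture governs)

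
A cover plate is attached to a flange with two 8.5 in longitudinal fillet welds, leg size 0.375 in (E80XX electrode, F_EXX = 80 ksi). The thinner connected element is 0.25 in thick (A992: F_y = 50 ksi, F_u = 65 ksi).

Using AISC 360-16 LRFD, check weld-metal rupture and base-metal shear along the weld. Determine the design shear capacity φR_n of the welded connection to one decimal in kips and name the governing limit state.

124.3 kips (base-metal shear governs)

Weld metal: throat = 0.707×0.375 = 0.26513 in, L = 2×8.5 = 17 in. φR_n = 0.75 × 0.6 × 80 × 0.26513 × 17 = 162.3 kips.
Base metal shear (0.25 in plate): yield φR_n = 1.0×0.6×50×0.25×17 = 127.5 kips; rupture φR_n = 0.75×0.6×65×0.25×17 = 124.3 kips; take 124.3 kips (rupture).
Governing: min(162.3, 124.3) = 124.3 kips → base-metal shear.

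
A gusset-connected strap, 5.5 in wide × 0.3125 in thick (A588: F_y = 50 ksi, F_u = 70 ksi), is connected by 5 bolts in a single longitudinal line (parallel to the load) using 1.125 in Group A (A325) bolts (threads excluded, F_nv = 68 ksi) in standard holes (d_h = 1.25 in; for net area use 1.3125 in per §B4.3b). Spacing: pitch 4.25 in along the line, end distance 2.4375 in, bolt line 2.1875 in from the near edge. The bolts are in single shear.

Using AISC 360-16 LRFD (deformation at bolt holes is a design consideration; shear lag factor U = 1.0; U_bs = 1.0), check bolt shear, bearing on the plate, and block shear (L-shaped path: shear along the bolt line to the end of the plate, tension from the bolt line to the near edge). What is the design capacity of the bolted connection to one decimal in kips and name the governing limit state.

Bolt shear: A_b = π(1.125)²/4 = 0.99402 in². φR_n = 0.75 × 68 × 0.99402 × 5 × 1 = 253.5 kips.
Bearing (0.3125 in plate, F_u = 70 ksi): end bolts L_c = 2.4375 − 1.25/2 = 1.8125, R_n = min(1.2×1.8125×0.3125×70, 2.4×1.125×0.3125×70) = 47.578 kips/bolt; interior L_c = 4.25 − 1.25 = 3, R_n = 59.063 kips/bolt. φR_n = 0.75 × (1×47.578 + 4×59.063) = 212.9 kips.
Block shear: shear path 1×[2.4375+4×4.25] = 1×19.4375 in, A_gv = 6.0742, A_nv = 1×(19.4375 − 4.5×1.3125)×0.3125 = 4.2285 in²; tension to near edge: (2.1875 − 0.5×1.3125)×0.3125 = 0.47852 in². R_n = min(0.6×70×4.2285, 0.6×50×6.0742) + 1.0×70×0.47852 = min(177.6, 182.23) + 33.496 = 211.1 kips. φR_n = 0.75 × 211.1 = 158.3 kips.
Governing: min(253.5, 212.9, 158.3) = 158.3 kips → block shear.

158.3 kips (block shear governs)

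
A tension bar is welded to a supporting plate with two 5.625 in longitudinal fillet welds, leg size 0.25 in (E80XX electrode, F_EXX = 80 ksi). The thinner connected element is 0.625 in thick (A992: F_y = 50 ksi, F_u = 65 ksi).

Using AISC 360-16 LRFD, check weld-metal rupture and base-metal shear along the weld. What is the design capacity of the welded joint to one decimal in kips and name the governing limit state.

71.6 kips (weld metal governs)

Weld metal: throat = 0.707×0.25 = 0.17675 in, L = 2×5.625 = 11.25 in. φR_n = 0.75 × 0.6 × 80 × 0.17675 × 11.25 = 71.6 kips.
Base metal shear (0.625 in plate): yield φR_n = 1.0×0.6×50×0.625×11.25 = 210.9 kips; rupture φR_n = 0.75×0.6×65×0.625×11.25 = 205.7 kips; take 205.7 kips (rupture).
Governing: min(71.6, 205.7) = 71.6 kips → weld metal.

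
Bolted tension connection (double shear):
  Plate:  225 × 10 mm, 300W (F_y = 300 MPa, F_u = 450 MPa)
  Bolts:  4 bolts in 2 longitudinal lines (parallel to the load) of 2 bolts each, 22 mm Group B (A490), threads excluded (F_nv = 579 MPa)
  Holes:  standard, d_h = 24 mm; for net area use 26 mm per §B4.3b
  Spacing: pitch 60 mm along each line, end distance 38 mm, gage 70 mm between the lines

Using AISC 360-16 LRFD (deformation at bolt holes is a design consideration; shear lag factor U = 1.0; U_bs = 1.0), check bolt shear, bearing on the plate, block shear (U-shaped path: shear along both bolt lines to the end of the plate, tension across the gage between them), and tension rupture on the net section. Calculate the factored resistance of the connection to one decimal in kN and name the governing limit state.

387.5 kN (block shear governs)

Bolt shear: A_b = π(22)²/4 = 380.13 mm². φR_n = 0.75 × 579 × 380.13 × 4 × 2 = 1320.6 kN.
Bearing (10 mm plate, F_u = 450 MPa): end bolts L_c = 38 − 24/2 = 26, R_n = min(1.2×26×10×450, 2.4×22×10×450) = 140.4 kN/bolt; interior L_c = 60 − 24 = 36, R_n = 194.4 kN/bolt. φR_n = 0.75 × (2×140.4 + 2×194.4) = 502.2 kN.
Block shear: shear path 2×[38+1×60] = 2×98 mm, A_gv = 1960, A_nv = 2×(98 − 1.5×26)×10 = 1180 mm²; tension across gage: (70 − 1×26)×10 = 440 mm². R_n = min(0.6×450×1180, 0.6×300×1960) + 1.0×450×440 = min(318.6, 352.8) + 198 = 516.6 kN. φR_n = 0.75 × 516.6 = 387.5 kN.
Tension rupture (net): A_n = (225 − 2×26)×10 = 1730 mm² (U = 1.0, A_e = A_n). φR_n = 0.75 × 450 × 1730 = 583.9 kN.
Governing: min(1320.6, 502.2, 387.5, 583.9) = 387.5 kN → block shear.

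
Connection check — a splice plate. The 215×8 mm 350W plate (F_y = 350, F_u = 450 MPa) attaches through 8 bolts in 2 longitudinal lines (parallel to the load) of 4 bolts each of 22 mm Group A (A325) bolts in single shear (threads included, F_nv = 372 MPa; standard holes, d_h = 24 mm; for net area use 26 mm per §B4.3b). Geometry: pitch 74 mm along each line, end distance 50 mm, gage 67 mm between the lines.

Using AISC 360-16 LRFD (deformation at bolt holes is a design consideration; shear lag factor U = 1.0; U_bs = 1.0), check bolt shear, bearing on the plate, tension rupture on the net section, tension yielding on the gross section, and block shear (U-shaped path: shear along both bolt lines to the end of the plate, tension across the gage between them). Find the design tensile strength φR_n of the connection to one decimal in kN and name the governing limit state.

Bolt shear: A_b = π(22)²/4 = 380.13 mm². φR_n = 0.75 × 372 × 380.13 × 8 × 1 = 848.5 kN.
Bearing (8 mm plate, F_u = 450 MPa): end bolts L_c = 50 − 24/2 = 38, R_n = min(1.2×38×8×450, 2.4×22×8×450) = 164.16 kN/bolt; interior L_c = 74 − 24 = 50, R_n = 190.08 kN/bolt. φR_n = 0.75 × (2×164.16 + 6×190.08) = 1101.6 kN.
Tension rupture (net): A_n = (215 − 2×26)×8 = 1304 mm² (U = 1.0, A_e = A_n). φR_n = 0.75 × 450 × 1304 = 440.1 kN.
Tension yield (gross): A_g = 215×8 = 1720 mm². φR_n = 0.90 × 350 × 1720 = 541.8 kN.
Block shear: shear path 2×[50+3×74] = 2×272 mm, A_gv = 4352, A_nv = 2×(272 − 3.5×26)×8 = 2896 mm²; tension across gage: (67 − 1×26)×8 = 328 mm². R_n = min(0.6×450×2896, 0.6×350×4352) + 1.0×450×328 = min(781.92, 913.92) + 147.6 = 929.52 kN. φR_n = 0.75 × 929.52 = 697.1 kN.
Governing: min(848.5, 1101.6, 440.1, 541.8, 697.1) = 440.1 kN → net-section rupture.

440.1 kN (net-section rupture governs)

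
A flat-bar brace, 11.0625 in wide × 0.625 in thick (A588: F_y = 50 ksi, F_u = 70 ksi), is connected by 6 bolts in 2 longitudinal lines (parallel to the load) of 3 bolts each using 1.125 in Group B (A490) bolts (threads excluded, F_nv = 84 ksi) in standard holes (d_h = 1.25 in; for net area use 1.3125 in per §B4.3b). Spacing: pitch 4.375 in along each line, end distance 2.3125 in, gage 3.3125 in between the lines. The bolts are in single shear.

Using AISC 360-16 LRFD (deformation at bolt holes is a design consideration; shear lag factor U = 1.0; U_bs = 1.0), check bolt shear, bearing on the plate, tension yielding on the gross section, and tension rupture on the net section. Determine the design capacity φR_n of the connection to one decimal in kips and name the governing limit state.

276.9 kips (net-section rupture governs)

Bolt shear: A_b = π(1.125)²/4 = 0.99402 in². φR_n = 0.75 × 84 × 0.99402 × 6 × 1 = 375.7 kips.
Bearing (0.625 in plate, F_u = 70 ksi): end bolts L_c = 2.3125 − 1.25/2 = 1.6875, R_n = min(1.2×1.6875×0.625×70, 2.4×1.125×0.625×70) = 88.594 kips/bolt; interior L_c = 4.375 − 1.25 = 3.125, R_n = 118.13 kips/bolt. φR_n = 0.75 × (2×88.594 + 4×118.13) = 487.3 kips.
Tension yield (gross): A_g = 11.0625×0.625 = 6.9141 in². φR_n = 0.90 × 50 × 6.9141 = 311.1 kips.
Tension rupture (net): A_n = (11.0625 − 2×1.3125)×0.625 = 5.2734 in² (U = 1.0, A_e = A_n). φR_n = 0.75 × 70 × 5.2734 = 276.9 kips.
Governing: min(375.7, 487.3, 311.1, 276.9) = 276.9 kips → net-section rupture.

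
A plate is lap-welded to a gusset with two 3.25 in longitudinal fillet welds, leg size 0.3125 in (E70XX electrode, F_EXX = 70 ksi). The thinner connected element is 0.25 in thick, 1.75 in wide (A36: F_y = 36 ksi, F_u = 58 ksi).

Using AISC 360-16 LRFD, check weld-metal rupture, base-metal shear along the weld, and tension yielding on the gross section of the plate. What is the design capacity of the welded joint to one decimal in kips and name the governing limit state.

Weld metal: throat = 0.707×0.3125 = 0.22094 in, L = 2×3.25 = 6.5 in. φR_n = 0.75 × 0.6 × 70 × 0.22094 × 6.5 = 45.2 kips.
Base metal shear (0.25 in plate): yield φR_n = 1.0×0.6×36×0.25×6.5 = 35.1 kips; rupture φR_n = 0.75×0.6×58×0.25×6.5 = 42.4 kips; take 35.1 kips (yield).
Tension yield (gross): A_g = 1.75×0.25 = 0.4375 in². φR_n = 0.90 × 36 × 0.4375 = 14.2 kips.
Governing: min(45.2, 35.1, 14.2) = 14.2 kips → gross-section yield.

14.2 kips (gross-section yield governs)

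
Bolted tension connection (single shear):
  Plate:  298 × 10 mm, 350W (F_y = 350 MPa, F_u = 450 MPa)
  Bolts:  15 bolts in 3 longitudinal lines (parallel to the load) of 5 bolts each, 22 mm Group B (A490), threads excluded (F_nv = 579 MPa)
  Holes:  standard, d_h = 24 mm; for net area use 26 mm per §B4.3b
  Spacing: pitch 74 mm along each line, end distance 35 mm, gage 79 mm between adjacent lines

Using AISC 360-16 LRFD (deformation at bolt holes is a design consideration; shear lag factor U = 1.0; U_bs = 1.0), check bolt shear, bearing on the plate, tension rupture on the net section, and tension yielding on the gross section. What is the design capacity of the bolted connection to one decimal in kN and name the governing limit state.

742.5 kN (net-section rupture governs)

Bolt shear: A_b = π(22)²/4 = 380.13 mm². φR_n = 0.75 × 579 × 380.13 × 15 × 1 = 2476.1 kN.
Bearing (10 mm plate, F_u = 450 MPa): end bolts L_c = 35 − 24/2 = 23, R_n = min(1.2×23×10×450, 2.4×22×10×450) = 124.2 kN/bolt; interior L_c = 74 − 24 = 50, R_n = 237.6 kN/bolt. φR_n = 0.75 × (3×124.2 + 12×237.6) = 2417.9 kN.
Tension rupture (net): A_n = (298 − 3×26)×10 = 2200 mm² (U = 1.0, A_e = A_n). φR_n = 0.75 × 450 × 2200 = 742.5 kN.
Tension yield (gross): A_g = 298×10 = 2980 mm². φR_n = 0.90 × 350 × 2980 = 938.7 kN.
Governing: min(2476.1, 2417.9, 742.5, 938.7) = 742.5 kN → net-section rupture.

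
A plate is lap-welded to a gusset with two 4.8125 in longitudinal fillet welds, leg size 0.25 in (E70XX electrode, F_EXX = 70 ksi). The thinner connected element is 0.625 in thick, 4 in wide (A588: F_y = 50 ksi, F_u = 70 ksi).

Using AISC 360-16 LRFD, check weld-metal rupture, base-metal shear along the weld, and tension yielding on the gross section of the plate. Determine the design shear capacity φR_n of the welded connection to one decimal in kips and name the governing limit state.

53.6 kips (weld metal governs)

Weld metal: throat = 0.707×0.25 = 0.17675 in, L = 2×4.8125 = 9.625 in. φR_n = 0.75 × 0.6 × 70 × 0.17675 × 9.625 = 53.6 kips.
Base metal shear (0.625 in plate): yield φR_n = 1.0×0.6×50×0.625×9.625 = 180.5 kips; rupture φR_n = 0.75×0.6×70×0.625×9.625 = 189.5 kips; take 180.5 kips (yield).
Tension yield (gross): A_g = 4×0.625 = 2.5 in². φR_n = 0.90 × 50 × 2.5 = 112.5 kips.
Governing: min(53.6, 180.5, 112.5) = 53.6 kips → weld metal.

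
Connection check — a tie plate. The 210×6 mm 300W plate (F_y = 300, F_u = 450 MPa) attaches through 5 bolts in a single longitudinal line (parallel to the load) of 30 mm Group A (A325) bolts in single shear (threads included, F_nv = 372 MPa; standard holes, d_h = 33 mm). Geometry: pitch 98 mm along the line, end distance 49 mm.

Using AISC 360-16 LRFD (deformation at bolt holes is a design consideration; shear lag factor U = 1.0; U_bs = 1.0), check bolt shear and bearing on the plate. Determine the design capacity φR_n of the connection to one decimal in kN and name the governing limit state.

Bolt shear: A_b = π(30)²/4 = 706.86 mm². φR_n = 0.75 × 372 × 706.86 × 5 × 1 = 986.1 kN.
Bearing (6 mm plate, F_u = 450 MPa): end bolts L_c = 49 − 33/2 = 32.5, R_n = min(1.2×32.5×6×450, 2.4×30×6×450) = 105.3 kN/bolt; interior L_c = 98 − 33 = 65, R_n = 194.4 kN/bolt. φR_n = 0.75 × (1×105.3 + 4×194.4) = 662.2 kN.
Governing: min(986.1, 662.2) = 662.2 kN → bearing.

662.2 kN (bearing governs)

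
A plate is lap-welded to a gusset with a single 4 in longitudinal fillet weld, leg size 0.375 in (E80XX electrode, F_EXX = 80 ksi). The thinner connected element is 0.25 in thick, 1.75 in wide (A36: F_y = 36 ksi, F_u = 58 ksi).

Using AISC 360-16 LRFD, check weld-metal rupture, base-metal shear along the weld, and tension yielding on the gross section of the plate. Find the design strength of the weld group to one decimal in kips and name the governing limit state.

14.2 kips (gross-section yield governs)

Weld metal: throat = 0.707×0.375 = 0.26513 in, L = 4 in. φR_n = 0.75 × 0.6 × 80 × 0.26513 × 4 = 38.2 kips.
Base metal shear (0.25 in plate): yield φR_n = 1.0×0.6×36×0.25×4 = 21.6 kips; rupture φR_n = 0.75×0.6×58×0.25×4 = 26.1 kips; take 21.6 kips (yield).
Tension yield (gross): A_g = 1.75×0.25 = 0.4375 in². φR_n = 0.90 × 36 × 0.4375 = 14.2 kips.
Governing: min(38.2, 21.6, 14.2) = 14.2 kips → gross-section yield.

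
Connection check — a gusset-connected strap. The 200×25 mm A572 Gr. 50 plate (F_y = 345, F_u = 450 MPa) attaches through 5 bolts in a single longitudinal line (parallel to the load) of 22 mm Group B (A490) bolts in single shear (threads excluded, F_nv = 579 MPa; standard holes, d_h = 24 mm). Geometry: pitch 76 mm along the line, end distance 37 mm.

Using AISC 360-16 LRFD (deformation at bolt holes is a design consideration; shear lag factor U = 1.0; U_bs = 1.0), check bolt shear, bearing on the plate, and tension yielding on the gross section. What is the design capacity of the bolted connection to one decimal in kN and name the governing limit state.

825.4 kN (bolt shear governs)

Bolt shear: A_b = π(22)²/4 = 380.13 mm². φR_n = 0.75 × 579 × 380.13 × 5 × 1 = 825.4 kN.
Bearing (25 mm plate, F_u = 450 MPa): end bolts L_c = 37 − 24/2 = 25, R_n = min(1.2×25×25×450, 2.4×22×25×450) = 337.5 kN/bolt; interior L_c = 76 − 24 = 52, R_n = 594 kN/bolt. φR_n = 0.75 × (1×337.5 + 4×594) = 2035.1 kN.
Tension yield (gross): A_g = 200×25 = 5000 mm². φR_n = 0.90 × 345 × 5000 = 1552.5 kN.
Governing: min(825.4, 2035.1, 1552.5) = 825.4 kN → bolt shear.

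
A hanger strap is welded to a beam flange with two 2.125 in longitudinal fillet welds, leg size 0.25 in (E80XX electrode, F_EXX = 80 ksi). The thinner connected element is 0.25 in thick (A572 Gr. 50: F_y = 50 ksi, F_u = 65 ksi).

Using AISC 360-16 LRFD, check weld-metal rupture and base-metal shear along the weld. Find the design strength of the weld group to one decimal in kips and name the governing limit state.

Weld metal: throat = 0.707×0.25 = 0.17675 in, L = 2×2.125 = 4.25 in. φR_n = 0.75 × 0.6 × 80 × 0.17675 × 4.25 = 27.0 kips.
Base metal shear (0.25 in plate): yield φR_n = 1.0×0.6×50×0.25×4.25 = 31.9 kips; rupture φR_n = 0.75×0.6×65×0.25×4.25 = 31.1 kips; take 31.1 kips (rupture).
Governing: min(27.0, 31.1) = 27.0 kips → weld metal.

27.0 kips (weld metal governs)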